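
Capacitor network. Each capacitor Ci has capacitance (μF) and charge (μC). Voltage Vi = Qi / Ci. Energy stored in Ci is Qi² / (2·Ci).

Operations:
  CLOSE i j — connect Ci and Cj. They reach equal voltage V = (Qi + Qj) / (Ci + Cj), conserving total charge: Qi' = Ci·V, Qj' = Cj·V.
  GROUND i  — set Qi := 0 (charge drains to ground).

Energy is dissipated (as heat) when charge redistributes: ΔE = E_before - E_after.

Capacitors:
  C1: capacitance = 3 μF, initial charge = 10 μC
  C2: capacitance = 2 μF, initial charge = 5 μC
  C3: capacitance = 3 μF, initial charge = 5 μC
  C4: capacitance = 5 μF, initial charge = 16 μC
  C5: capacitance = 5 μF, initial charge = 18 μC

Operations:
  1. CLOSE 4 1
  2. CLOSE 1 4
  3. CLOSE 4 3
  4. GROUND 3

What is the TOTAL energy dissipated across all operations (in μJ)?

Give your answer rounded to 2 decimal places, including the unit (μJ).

Initial: C1(3μF, Q=10μC, V=3.33V), C2(2μF, Q=5μC, V=2.50V), C3(3μF, Q=5μC, V=1.67V), C4(5μF, Q=16μC, V=3.20V), C5(5μF, Q=18μC, V=3.60V)
Op 1: CLOSE 4-1: Q_total=26.00, C_total=8.00, V=3.25; Q4=16.25, Q1=9.75; dissipated=0.017
Op 2: CLOSE 1-4: Q_total=26.00, C_total=8.00, V=3.25; Q1=9.75, Q4=16.25; dissipated=0.000
Op 3: CLOSE 4-3: Q_total=21.25, C_total=8.00, V=2.66; Q4=13.28, Q3=7.97; dissipated=2.350
Op 4: GROUND 3: Q3=0; energy lost=10.583
Total dissipated: 12.950 μJ

Answer: 12.95 μJ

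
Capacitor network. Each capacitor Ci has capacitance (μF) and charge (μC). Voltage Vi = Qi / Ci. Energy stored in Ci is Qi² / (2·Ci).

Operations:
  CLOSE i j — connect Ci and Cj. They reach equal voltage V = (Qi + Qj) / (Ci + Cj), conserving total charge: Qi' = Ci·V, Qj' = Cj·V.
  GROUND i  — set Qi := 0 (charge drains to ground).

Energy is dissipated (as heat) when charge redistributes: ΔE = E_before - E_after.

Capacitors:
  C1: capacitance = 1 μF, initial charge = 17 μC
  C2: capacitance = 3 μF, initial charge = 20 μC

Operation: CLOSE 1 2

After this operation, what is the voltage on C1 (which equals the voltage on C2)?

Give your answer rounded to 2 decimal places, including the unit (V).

Initial: C1(1μF, Q=17μC, V=17.00V), C2(3μF, Q=20μC, V=6.67V)
Op 1: CLOSE 1-2: Q_total=37.00, C_total=4.00, V=9.25; Q1=9.25, Q2=27.75; dissipated=40.042

Answer: 9.25 V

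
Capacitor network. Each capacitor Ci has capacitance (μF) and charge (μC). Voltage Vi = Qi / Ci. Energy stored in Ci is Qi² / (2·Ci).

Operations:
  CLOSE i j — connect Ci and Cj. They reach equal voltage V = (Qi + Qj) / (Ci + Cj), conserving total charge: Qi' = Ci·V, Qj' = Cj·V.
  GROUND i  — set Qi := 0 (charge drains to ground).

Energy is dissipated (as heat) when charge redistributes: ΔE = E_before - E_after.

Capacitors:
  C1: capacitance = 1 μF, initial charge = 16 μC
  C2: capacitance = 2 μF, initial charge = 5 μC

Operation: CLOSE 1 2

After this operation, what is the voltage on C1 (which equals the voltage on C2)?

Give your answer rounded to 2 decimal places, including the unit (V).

Answer: 7.00 V

Derivation:
Initial: C1(1μF, Q=16μC, V=16.00V), C2(2μF, Q=5μC, V=2.50V)
Op 1: CLOSE 1-2: Q_total=21.00, C_total=3.00, V=7.00; Q1=7.00, Q2=14.00; dissipated=60.750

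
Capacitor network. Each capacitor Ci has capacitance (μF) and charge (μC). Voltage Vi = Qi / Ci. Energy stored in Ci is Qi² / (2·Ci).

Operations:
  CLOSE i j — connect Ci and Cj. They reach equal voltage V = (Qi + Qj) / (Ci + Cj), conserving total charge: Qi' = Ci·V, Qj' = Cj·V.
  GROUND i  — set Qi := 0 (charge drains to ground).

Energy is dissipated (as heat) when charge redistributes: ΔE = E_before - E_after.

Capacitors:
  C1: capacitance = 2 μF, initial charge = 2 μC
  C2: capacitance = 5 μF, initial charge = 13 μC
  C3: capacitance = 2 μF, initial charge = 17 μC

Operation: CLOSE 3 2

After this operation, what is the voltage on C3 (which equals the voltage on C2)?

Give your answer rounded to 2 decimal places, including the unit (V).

Answer: 4.29 V

Derivation:
Initial: C1(2μF, Q=2μC, V=1.00V), C2(5μF, Q=13μC, V=2.60V), C3(2μF, Q=17μC, V=8.50V)
Op 1: CLOSE 3-2: Q_total=30.00, C_total=7.00, V=4.29; Q3=8.57, Q2=21.43; dissipated=24.864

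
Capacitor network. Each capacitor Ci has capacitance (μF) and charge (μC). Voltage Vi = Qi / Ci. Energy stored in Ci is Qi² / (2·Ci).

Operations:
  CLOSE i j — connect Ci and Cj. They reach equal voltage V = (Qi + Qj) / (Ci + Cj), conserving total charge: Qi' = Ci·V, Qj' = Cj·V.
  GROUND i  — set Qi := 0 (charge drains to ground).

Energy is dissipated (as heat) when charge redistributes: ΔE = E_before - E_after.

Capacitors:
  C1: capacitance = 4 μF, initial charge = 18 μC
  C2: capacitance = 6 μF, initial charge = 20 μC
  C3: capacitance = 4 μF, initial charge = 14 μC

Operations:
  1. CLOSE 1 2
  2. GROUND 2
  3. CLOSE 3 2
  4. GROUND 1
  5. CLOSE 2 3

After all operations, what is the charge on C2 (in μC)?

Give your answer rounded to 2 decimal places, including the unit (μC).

Initial: C1(4μF, Q=18μC, V=4.50V), C2(6μF, Q=20μC, V=3.33V), C3(4μF, Q=14μC, V=3.50V)
Op 1: CLOSE 1-2: Q_total=38.00, C_total=10.00, V=3.80; Q1=15.20, Q2=22.80; dissipated=1.633
Op 2: GROUND 2: Q2=0; energy lost=43.320
Op 3: CLOSE 3-2: Q_total=14.00, C_total=10.00, V=1.40; Q3=5.60, Q2=8.40; dissipated=14.700
Op 4: GROUND 1: Q1=0; energy lost=28.880
Op 5: CLOSE 2-3: Q_total=14.00, C_total=10.00, V=1.40; Q2=8.40, Q3=5.60; dissipated=0.000
Final charges: Q1=0.00, Q2=8.40, Q3=5.60

Answer: 8.40 μC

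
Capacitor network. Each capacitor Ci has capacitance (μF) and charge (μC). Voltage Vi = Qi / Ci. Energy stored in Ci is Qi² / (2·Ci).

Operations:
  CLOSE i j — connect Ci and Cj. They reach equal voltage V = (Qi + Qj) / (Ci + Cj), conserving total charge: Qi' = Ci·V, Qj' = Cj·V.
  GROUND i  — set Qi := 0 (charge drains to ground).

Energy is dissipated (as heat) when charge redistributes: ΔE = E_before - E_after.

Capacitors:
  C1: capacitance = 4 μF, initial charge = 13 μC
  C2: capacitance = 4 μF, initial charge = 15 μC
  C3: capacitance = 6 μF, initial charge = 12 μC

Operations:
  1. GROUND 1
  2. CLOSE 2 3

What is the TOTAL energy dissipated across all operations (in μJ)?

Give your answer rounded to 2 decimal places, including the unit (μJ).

Initial: C1(4μF, Q=13μC, V=3.25V), C2(4μF, Q=15μC, V=3.75V), C3(6μF, Q=12μC, V=2.00V)
Op 1: GROUND 1: Q1=0; energy lost=21.125
Op 2: CLOSE 2-3: Q_total=27.00, C_total=10.00, V=2.70; Q2=10.80, Q3=16.20; dissipated=3.675
Total dissipated: 24.800 μJ

Answer: 24.80 μJ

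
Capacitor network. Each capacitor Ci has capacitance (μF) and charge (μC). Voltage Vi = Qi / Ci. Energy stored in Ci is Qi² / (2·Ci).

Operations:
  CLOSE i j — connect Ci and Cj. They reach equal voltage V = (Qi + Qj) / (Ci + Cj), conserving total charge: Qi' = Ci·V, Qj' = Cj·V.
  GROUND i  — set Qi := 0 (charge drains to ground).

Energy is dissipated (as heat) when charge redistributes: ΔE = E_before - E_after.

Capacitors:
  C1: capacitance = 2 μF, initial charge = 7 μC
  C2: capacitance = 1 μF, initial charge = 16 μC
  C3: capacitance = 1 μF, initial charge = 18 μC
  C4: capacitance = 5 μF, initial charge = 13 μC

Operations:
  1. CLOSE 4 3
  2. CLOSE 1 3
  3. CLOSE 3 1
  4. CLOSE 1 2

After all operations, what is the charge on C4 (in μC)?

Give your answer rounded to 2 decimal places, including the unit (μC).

Initial: C1(2μF, Q=7μC, V=3.50V), C2(1μF, Q=16μC, V=16.00V), C3(1μF, Q=18μC, V=18.00V), C4(5μF, Q=13μC, V=2.60V)
Op 1: CLOSE 4-3: Q_total=31.00, C_total=6.00, V=5.17; Q4=25.83, Q3=5.17; dissipated=98.817
Op 2: CLOSE 1-3: Q_total=12.17, C_total=3.00, V=4.06; Q1=8.11, Q3=4.06; dissipated=0.926
Op 3: CLOSE 3-1: Q_total=12.17, C_total=3.00, V=4.06; Q3=4.06, Q1=8.11; dissipated=0.000
Op 4: CLOSE 1-2: Q_total=24.11, C_total=3.00, V=8.04; Q1=16.07, Q2=8.04; dissipated=47.557
Final charges: Q1=16.07, Q2=8.04, Q3=4.06, Q4=25.83

Answer: 25.83 μC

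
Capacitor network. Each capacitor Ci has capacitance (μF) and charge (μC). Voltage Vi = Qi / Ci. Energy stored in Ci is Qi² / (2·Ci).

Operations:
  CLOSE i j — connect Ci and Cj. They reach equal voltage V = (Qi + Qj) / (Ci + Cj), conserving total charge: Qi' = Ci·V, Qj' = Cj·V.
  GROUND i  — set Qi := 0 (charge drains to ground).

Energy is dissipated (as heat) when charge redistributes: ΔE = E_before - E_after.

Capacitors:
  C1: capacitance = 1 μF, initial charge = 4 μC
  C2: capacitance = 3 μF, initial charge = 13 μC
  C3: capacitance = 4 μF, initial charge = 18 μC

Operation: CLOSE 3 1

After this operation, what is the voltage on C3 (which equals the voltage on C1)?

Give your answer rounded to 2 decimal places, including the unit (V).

Initial: C1(1μF, Q=4μC, V=4.00V), C2(3μF, Q=13μC, V=4.33V), C3(4μF, Q=18μC, V=4.50V)
Op 1: CLOSE 3-1: Q_total=22.00, C_total=5.00, V=4.40; Q3=17.60, Q1=4.40; dissipated=0.100

Answer: 4.40 V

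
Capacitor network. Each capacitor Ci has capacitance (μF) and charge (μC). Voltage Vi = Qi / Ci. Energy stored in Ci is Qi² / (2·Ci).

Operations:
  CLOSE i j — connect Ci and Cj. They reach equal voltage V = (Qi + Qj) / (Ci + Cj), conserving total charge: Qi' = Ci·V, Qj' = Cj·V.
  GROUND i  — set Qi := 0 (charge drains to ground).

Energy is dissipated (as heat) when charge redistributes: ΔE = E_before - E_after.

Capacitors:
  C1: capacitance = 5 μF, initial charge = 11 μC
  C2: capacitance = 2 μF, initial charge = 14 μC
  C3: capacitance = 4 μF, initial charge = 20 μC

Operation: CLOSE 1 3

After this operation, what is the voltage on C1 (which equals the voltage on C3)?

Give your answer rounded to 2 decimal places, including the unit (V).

Initial: C1(5μF, Q=11μC, V=2.20V), C2(2μF, Q=14μC, V=7.00V), C3(4μF, Q=20μC, V=5.00V)
Op 1: CLOSE 1-3: Q_total=31.00, C_total=9.00, V=3.44; Q1=17.22, Q3=13.78; dissipated=8.711

Answer: 3.44 V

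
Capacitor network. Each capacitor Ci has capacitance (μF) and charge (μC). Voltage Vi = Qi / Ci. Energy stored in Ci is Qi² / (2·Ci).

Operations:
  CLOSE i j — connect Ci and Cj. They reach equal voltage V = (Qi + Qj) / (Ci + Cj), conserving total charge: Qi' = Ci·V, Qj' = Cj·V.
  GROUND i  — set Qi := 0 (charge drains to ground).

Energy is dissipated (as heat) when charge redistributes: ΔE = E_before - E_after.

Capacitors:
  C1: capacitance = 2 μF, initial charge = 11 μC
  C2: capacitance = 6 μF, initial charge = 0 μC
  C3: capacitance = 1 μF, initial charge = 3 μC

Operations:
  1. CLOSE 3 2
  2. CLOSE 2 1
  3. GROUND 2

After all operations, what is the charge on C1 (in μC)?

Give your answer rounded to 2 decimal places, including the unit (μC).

Answer: 3.39 μC

Derivation:
Initial: C1(2μF, Q=11μC, V=5.50V), C2(6μF, Q=0μC, V=0.00V), C3(1μF, Q=3μC, V=3.00V)
Op 1: CLOSE 3-2: Q_total=3.00, C_total=7.00, V=0.43; Q3=0.43, Q2=2.57; dissipated=3.857
Op 2: CLOSE 2-1: Q_total=13.57, C_total=8.00, V=1.70; Q2=10.18, Q1=3.39; dissipated=19.290
Op 3: GROUND 2: Q2=0; energy lost=8.634
Final charges: Q1=3.39, Q2=0.00, Q3=0.43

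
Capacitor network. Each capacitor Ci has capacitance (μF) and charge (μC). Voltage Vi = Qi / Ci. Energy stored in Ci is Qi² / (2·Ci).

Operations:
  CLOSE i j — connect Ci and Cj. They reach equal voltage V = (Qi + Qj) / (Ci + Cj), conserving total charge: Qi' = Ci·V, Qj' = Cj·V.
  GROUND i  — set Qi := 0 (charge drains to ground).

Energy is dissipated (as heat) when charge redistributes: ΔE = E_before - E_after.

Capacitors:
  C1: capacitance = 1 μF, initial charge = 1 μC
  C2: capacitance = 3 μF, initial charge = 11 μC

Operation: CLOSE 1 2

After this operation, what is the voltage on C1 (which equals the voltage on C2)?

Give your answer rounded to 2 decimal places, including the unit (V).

Initial: C1(1μF, Q=1μC, V=1.00V), C2(3μF, Q=11μC, V=3.67V)
Op 1: CLOSE 1-2: Q_total=12.00, C_total=4.00, V=3.00; Q1=3.00, Q2=9.00; dissipated=2.667

Answer: 3.00 V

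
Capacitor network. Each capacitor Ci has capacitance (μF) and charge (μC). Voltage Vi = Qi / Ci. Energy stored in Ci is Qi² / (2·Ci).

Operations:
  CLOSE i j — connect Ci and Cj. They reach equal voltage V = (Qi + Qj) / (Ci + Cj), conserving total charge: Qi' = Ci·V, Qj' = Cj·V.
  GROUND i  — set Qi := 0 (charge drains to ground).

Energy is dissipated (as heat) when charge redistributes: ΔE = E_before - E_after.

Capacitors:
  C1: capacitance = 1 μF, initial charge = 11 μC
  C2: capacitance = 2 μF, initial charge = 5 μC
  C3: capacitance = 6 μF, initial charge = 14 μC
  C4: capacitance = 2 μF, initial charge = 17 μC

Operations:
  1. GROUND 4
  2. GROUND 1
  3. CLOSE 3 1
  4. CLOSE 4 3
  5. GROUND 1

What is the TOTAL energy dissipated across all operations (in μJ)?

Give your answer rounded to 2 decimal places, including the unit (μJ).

Initial: C1(1μF, Q=11μC, V=11.00V), C2(2μF, Q=5μC, V=2.50V), C3(6μF, Q=14μC, V=2.33V), C4(2μF, Q=17μC, V=8.50V)
Op 1: GROUND 4: Q4=0; energy lost=72.250
Op 2: GROUND 1: Q1=0; energy lost=60.500
Op 3: CLOSE 3-1: Q_total=14.00, C_total=7.00, V=2.00; Q3=12.00, Q1=2.00; dissipated=2.333
Op 4: CLOSE 4-3: Q_total=12.00, C_total=8.00, V=1.50; Q4=3.00, Q3=9.00; dissipated=3.000
Op 5: GROUND 1: Q1=0; energy lost=2.000
Total dissipated: 140.083 μJ

Answer: 140.08 μJ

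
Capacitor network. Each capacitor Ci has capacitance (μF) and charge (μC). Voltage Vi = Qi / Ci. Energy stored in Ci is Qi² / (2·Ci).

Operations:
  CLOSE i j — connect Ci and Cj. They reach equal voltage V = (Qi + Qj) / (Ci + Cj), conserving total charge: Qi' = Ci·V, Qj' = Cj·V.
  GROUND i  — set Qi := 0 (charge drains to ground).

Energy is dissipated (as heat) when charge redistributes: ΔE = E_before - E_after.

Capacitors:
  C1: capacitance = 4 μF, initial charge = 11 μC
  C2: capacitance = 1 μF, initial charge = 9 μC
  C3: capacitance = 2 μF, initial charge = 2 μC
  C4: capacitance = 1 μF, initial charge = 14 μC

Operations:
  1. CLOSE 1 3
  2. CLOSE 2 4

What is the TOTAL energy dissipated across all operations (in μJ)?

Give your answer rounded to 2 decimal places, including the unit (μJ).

Answer: 8.29 μJ

Derivation:
Initial: C1(4μF, Q=11μC, V=2.75V), C2(1μF, Q=9μC, V=9.00V), C3(2μF, Q=2μC, V=1.00V), C4(1μF, Q=14μC, V=14.00V)
Op 1: CLOSE 1-3: Q_total=13.00, C_total=6.00, V=2.17; Q1=8.67, Q3=4.33; dissipated=2.042
Op 2: CLOSE 2-4: Q_total=23.00, C_total=2.00, V=11.50; Q2=11.50, Q4=11.50; dissipated=6.250
Total dissipated: 8.292 μJ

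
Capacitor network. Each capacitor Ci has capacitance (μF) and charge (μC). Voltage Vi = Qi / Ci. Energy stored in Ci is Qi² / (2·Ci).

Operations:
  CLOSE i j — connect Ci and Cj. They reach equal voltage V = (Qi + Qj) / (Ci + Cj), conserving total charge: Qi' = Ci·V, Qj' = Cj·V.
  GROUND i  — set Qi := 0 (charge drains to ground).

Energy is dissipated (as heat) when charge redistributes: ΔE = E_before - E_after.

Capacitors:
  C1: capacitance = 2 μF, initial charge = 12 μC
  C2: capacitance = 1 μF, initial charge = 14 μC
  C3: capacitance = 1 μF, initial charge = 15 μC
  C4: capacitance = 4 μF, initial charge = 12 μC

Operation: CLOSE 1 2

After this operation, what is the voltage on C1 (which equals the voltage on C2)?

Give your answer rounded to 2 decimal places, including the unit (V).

Initial: C1(2μF, Q=12μC, V=6.00V), C2(1μF, Q=14μC, V=14.00V), C3(1μF, Q=15μC, V=15.00V), C4(4μF, Q=12μC, V=3.00V)
Op 1: CLOSE 1-2: Q_total=26.00, C_total=3.00, V=8.67; Q1=17.33, Q2=8.67; dissipated=21.333

Answer: 8.67 V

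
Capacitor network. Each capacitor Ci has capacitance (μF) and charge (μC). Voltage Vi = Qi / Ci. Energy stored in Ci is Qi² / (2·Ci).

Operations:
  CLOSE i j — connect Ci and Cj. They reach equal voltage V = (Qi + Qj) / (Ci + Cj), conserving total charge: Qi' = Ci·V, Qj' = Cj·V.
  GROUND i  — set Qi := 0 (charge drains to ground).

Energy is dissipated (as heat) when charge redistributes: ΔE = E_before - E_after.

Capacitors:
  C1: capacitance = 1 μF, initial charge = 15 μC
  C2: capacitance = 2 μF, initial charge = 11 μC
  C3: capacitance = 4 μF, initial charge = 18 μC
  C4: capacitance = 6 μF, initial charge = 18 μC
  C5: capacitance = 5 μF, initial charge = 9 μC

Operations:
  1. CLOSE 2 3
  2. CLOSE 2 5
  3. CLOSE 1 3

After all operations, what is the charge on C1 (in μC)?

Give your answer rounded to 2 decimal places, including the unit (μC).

Answer: 6.87 μC

Derivation:
Initial: C1(1μF, Q=15μC, V=15.00V), C2(2μF, Q=11μC, V=5.50V), C3(4μF, Q=18μC, V=4.50V), C4(6μF, Q=18μC, V=3.00V), C5(5μF, Q=9μC, V=1.80V)
Op 1: CLOSE 2-3: Q_total=29.00, C_total=6.00, V=4.83; Q2=9.67, Q3=19.33; dissipated=0.667
Op 2: CLOSE 2-5: Q_total=18.67, C_total=7.00, V=2.67; Q2=5.33, Q5=13.33; dissipated=6.572
Op 3: CLOSE 1-3: Q_total=34.33, C_total=5.00, V=6.87; Q1=6.87, Q3=27.47; dissipated=41.344
Final charges: Q1=6.87, Q2=5.33, Q3=27.47, Q4=18.00, Q5=13.33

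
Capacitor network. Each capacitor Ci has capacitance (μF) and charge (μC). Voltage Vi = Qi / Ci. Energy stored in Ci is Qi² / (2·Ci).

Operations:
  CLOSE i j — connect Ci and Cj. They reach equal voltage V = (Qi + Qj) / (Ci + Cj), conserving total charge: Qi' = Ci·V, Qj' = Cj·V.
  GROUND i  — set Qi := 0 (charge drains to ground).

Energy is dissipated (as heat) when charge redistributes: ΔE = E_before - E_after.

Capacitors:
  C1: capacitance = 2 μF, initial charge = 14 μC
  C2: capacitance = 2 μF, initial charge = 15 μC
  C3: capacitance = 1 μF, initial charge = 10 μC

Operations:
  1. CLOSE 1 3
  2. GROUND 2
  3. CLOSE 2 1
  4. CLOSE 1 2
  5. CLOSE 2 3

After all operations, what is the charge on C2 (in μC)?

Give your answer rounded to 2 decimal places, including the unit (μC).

Initial: C1(2μF, Q=14μC, V=7.00V), C2(2μF, Q=15μC, V=7.50V), C3(1μF, Q=10μC, V=10.00V)
Op 1: CLOSE 1-3: Q_total=24.00, C_total=3.00, V=8.00; Q1=16.00, Q3=8.00; dissipated=3.000
Op 2: GROUND 2: Q2=0; energy lost=56.250
Op 3: CLOSE 2-1: Q_total=16.00, C_total=4.00, V=4.00; Q2=8.00, Q1=8.00; dissipated=32.000
Op 4: CLOSE 1-2: Q_total=16.00, C_total=4.00, V=4.00; Q1=8.00, Q2=8.00; dissipated=0.000
Op 5: CLOSE 2-3: Q_total=16.00, C_total=3.00, V=5.33; Q2=10.67, Q3=5.33; dissipated=5.333
Final charges: Q1=8.00, Q2=10.67, Q3=5.33

Answer: 10.67 μC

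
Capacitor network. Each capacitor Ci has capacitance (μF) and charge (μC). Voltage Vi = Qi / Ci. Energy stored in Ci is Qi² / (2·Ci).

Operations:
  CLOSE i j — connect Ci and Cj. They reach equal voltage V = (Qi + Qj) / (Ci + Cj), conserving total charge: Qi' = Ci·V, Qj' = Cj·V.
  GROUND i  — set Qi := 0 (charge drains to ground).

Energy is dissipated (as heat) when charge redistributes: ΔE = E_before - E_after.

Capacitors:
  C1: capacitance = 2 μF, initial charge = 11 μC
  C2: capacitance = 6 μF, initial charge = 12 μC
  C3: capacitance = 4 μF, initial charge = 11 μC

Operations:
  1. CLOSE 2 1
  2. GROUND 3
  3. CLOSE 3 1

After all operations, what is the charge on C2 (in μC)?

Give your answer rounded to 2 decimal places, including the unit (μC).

Answer: 17.25 μC

Derivation:
Initial: C1(2μF, Q=11μC, V=5.50V), C2(6μF, Q=12μC, V=2.00V), C3(4μF, Q=11μC, V=2.75V)
Op 1: CLOSE 2-1: Q_total=23.00, C_total=8.00, V=2.88; Q2=17.25, Q1=5.75; dissipated=9.188
Op 2: GROUND 3: Q3=0; energy lost=15.125
Op 3: CLOSE 3-1: Q_total=5.75, C_total=6.00, V=0.96; Q3=3.83, Q1=1.92; dissipated=5.510
Final charges: Q1=1.92, Q2=17.25, Q3=3.83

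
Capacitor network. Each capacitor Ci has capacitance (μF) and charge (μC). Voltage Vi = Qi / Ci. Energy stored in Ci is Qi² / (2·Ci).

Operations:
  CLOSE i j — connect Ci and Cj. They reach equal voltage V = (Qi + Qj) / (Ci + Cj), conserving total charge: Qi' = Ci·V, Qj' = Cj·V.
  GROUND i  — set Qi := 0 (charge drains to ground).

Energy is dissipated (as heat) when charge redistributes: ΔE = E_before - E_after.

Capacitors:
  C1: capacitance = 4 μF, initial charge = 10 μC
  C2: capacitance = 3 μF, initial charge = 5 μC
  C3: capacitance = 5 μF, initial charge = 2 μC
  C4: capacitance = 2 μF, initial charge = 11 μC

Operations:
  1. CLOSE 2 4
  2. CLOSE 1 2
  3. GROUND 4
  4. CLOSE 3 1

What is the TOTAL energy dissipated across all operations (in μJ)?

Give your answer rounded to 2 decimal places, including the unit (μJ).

Answer: 25.88 μJ

Derivation:
Initial: C1(4μF, Q=10μC, V=2.50V), C2(3μF, Q=5μC, V=1.67V), C3(5μF, Q=2μC, V=0.40V), C4(2μF, Q=11μC, V=5.50V)
Op 1: CLOSE 2-4: Q_total=16.00, C_total=5.00, V=3.20; Q2=9.60, Q4=6.40; dissipated=8.817
Op 2: CLOSE 1-2: Q_total=19.60, C_total=7.00, V=2.80; Q1=11.20, Q2=8.40; dissipated=0.420
Op 3: GROUND 4: Q4=0; energy lost=10.240
Op 4: CLOSE 3-1: Q_total=13.20, C_total=9.00, V=1.47; Q3=7.33, Q1=5.87; dissipated=6.400
Total dissipated: 25.877 μJ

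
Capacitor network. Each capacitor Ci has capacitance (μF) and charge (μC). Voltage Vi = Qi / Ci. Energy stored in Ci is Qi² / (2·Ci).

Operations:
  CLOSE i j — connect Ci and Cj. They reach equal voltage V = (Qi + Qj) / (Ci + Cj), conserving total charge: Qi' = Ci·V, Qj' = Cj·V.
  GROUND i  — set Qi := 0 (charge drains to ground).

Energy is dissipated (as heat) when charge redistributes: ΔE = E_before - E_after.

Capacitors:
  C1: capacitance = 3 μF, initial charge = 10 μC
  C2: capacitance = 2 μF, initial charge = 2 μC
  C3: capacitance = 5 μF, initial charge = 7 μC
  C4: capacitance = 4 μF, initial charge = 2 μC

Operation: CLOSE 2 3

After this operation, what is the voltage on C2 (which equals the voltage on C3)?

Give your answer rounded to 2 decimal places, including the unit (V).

Answer: 1.29 V

Derivation:
Initial: C1(3μF, Q=10μC, V=3.33V), C2(2μF, Q=2μC, V=1.00V), C3(5μF, Q=7μC, V=1.40V), C4(4μF, Q=2μC, V=0.50V)
Op 1: CLOSE 2-3: Q_total=9.00, C_total=7.00, V=1.29; Q2=2.57, Q3=6.43; dissipated=0.114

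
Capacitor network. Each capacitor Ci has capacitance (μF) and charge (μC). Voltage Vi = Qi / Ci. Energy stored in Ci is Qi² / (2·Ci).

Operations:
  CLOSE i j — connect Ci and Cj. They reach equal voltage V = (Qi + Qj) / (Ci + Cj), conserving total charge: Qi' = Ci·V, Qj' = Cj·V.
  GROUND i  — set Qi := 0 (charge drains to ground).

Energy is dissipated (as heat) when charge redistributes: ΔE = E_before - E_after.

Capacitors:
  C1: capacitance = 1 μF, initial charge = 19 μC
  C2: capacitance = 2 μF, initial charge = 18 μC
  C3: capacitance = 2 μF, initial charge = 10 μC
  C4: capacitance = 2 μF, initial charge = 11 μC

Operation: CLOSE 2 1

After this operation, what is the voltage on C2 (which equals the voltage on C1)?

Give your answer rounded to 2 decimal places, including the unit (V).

Initial: C1(1μF, Q=19μC, V=19.00V), C2(2μF, Q=18μC, V=9.00V), C3(2μF, Q=10μC, V=5.00V), C4(2μF, Q=11μC, V=5.50V)
Op 1: CLOSE 2-1: Q_total=37.00, C_total=3.00, V=12.33; Q2=24.67, Q1=12.33; dissipated=33.333

Answer: 12.33 V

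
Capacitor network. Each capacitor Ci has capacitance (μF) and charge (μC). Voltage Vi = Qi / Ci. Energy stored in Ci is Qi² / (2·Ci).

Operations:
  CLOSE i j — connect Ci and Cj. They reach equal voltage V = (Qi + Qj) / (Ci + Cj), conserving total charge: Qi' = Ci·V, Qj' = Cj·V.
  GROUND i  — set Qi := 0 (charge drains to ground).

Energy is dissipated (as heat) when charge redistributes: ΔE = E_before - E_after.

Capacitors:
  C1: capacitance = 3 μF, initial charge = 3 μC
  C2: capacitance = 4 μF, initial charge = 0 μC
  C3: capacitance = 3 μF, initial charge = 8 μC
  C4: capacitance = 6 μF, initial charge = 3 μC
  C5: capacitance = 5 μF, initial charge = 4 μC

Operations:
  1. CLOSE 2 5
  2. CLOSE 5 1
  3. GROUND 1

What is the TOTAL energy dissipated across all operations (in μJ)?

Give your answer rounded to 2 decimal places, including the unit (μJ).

Initial: C1(3μF, Q=3μC, V=1.00V), C2(4μF, Q=0μC, V=0.00V), C3(3μF, Q=8μC, V=2.67V), C4(6μF, Q=3μC, V=0.50V), C5(5μF, Q=4μC, V=0.80V)
Op 1: CLOSE 2-5: Q_total=4.00, C_total=9.00, V=0.44; Q2=1.78, Q5=2.22; dissipated=0.711
Op 2: CLOSE 5-1: Q_total=5.22, C_total=8.00, V=0.65; Q5=3.26, Q1=1.96; dissipated=0.289
Op 3: GROUND 1: Q1=0; energy lost=0.639
Total dissipated: 1.640 μJ

Answer: 1.64 μJ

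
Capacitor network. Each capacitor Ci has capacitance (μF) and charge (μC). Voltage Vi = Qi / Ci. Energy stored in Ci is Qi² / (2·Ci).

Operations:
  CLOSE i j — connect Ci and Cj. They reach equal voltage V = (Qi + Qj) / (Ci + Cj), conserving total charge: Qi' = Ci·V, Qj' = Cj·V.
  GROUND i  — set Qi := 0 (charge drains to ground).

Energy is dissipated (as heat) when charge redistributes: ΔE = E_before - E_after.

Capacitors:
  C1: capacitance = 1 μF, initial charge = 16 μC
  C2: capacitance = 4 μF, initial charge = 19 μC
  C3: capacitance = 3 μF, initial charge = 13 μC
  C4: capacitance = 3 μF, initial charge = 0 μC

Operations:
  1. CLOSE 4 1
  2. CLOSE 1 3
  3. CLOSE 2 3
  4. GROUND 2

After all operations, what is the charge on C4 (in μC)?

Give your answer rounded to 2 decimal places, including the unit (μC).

Initial: C1(1μF, Q=16μC, V=16.00V), C2(4μF, Q=19μC, V=4.75V), C3(3μF, Q=13μC, V=4.33V), C4(3μF, Q=0μC, V=0.00V)
Op 1: CLOSE 4-1: Q_total=16.00, C_total=4.00, V=4.00; Q4=12.00, Q1=4.00; dissipated=96.000
Op 2: CLOSE 1-3: Q_total=17.00, C_total=4.00, V=4.25; Q1=4.25, Q3=12.75; dissipated=0.042
Op 3: CLOSE 2-3: Q_total=31.75, C_total=7.00, V=4.54; Q2=18.14, Q3=13.61; dissipated=0.214
Op 4: GROUND 2: Q2=0; energy lost=41.145
Final charges: Q1=4.25, Q2=0.00, Q3=13.61, Q4=12.00

Answer: 12.00 μC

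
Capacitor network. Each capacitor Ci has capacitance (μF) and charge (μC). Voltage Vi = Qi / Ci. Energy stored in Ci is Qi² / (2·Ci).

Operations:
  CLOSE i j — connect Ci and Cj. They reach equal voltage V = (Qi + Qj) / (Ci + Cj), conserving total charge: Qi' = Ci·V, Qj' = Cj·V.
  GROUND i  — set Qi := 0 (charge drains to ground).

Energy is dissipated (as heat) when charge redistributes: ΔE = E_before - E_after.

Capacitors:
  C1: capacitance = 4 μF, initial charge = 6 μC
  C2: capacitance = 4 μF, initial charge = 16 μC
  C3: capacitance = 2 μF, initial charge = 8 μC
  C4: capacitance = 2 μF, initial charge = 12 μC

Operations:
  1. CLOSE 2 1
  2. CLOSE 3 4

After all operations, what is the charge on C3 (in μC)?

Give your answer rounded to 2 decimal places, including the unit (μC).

Initial: C1(4μF, Q=6μC, V=1.50V), C2(4μF, Q=16μC, V=4.00V), C3(2μF, Q=8μC, V=4.00V), C4(2μF, Q=12μC, V=6.00V)
Op 1: CLOSE 2-1: Q_total=22.00, C_total=8.00, V=2.75; Q2=11.00, Q1=11.00; dissipated=6.250
Op 2: CLOSE 3-4: Q_total=20.00, C_total=4.00, V=5.00; Q3=10.00, Q4=10.00; dissipated=2.000
Final charges: Q1=11.00, Q2=11.00, Q3=10.00, Q4=10.00

Answer: 10.00 μC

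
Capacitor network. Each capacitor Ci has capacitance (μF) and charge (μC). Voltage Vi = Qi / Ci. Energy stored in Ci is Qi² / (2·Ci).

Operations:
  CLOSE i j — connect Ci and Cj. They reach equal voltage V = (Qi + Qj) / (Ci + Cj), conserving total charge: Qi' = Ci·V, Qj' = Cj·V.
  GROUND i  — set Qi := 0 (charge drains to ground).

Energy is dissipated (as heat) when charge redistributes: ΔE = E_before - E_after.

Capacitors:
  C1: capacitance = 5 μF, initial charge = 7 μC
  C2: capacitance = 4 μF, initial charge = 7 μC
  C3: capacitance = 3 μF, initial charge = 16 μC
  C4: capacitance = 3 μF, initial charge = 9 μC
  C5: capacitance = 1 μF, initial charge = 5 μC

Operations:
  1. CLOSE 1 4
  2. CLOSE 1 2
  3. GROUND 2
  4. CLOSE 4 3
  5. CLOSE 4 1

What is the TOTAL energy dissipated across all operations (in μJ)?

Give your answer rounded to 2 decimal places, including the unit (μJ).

Answer: 20.90 μJ

Derivation:
Initial: C1(5μF, Q=7μC, V=1.40V), C2(4μF, Q=7μC, V=1.75V), C3(3μF, Q=16μC, V=5.33V), C4(3μF, Q=9μC, V=3.00V), C5(1μF, Q=5μC, V=5.00V)
Op 1: CLOSE 1-4: Q_total=16.00, C_total=8.00, V=2.00; Q1=10.00, Q4=6.00; dissipated=2.400
Op 2: CLOSE 1-2: Q_total=17.00, C_total=9.00, V=1.89; Q1=9.44, Q2=7.56; dissipated=0.069
Op 3: GROUND 2: Q2=0; energy lost=7.136
Op 4: CLOSE 4-3: Q_total=22.00, C_total=6.00, V=3.67; Q4=11.00, Q3=11.00; dissipated=8.333
Op 5: CLOSE 4-1: Q_total=20.44, C_total=8.00, V=2.56; Q4=7.67, Q1=12.78; dissipated=2.963
Total dissipated: 20.902 μJ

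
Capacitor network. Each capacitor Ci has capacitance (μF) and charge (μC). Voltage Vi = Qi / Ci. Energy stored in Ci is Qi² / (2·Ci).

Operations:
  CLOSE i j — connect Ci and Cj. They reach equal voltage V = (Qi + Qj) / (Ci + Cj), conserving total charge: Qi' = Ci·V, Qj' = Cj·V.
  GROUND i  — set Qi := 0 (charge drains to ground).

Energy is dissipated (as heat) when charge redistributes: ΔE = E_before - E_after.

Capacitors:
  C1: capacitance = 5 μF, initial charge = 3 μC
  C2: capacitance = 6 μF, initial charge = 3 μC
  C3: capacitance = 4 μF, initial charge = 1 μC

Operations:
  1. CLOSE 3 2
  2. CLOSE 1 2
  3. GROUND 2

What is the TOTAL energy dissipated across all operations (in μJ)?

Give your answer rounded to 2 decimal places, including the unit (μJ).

Answer: 0.85 μJ

Derivation:
Initial: C1(5μF, Q=3μC, V=0.60V), C2(6μF, Q=3μC, V=0.50V), C3(4μF, Q=1μC, V=0.25V)
Op 1: CLOSE 3-2: Q_total=4.00, C_total=10.00, V=0.40; Q3=1.60, Q2=2.40; dissipated=0.075
Op 2: CLOSE 1-2: Q_total=5.40, C_total=11.00, V=0.49; Q1=2.45, Q2=2.95; dissipated=0.055
Op 3: GROUND 2: Q2=0; energy lost=0.723
Total dissipated: 0.853 μJ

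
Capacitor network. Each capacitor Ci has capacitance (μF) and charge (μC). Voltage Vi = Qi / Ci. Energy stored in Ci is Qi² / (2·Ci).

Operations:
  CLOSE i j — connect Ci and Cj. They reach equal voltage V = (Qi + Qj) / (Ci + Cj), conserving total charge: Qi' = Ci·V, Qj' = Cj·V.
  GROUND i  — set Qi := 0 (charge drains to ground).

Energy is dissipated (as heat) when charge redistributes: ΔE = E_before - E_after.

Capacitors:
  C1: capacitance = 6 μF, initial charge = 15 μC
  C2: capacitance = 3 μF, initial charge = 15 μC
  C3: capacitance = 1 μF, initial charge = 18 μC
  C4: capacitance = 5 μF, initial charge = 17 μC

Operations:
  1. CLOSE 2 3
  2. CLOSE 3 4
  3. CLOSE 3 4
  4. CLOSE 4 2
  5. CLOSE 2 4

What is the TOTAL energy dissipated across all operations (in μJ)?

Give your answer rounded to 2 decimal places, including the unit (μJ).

Answer: 88.49 μJ

Derivation:
Initial: C1(6μF, Q=15μC, V=2.50V), C2(3μF, Q=15μC, V=5.00V), C3(1μF, Q=18μC, V=18.00V), C4(5μF, Q=17μC, V=3.40V)
Op 1: CLOSE 2-3: Q_total=33.00, C_total=4.00, V=8.25; Q2=24.75, Q3=8.25; dissipated=63.375
Op 2: CLOSE 3-4: Q_total=25.25, C_total=6.00, V=4.21; Q3=4.21, Q4=21.04; dissipated=9.801
Op 3: CLOSE 3-4: Q_total=25.25, C_total=6.00, V=4.21; Q3=4.21, Q4=21.04; dissipated=0.000
Op 4: CLOSE 4-2: Q_total=45.79, C_total=8.00, V=5.72; Q4=28.62, Q2=17.17; dissipated=15.314
Op 5: CLOSE 2-4: Q_total=45.79, C_total=8.00, V=5.72; Q2=17.17, Q4=28.62; dissipated=0.000
Total dissipated: 88.490 μJ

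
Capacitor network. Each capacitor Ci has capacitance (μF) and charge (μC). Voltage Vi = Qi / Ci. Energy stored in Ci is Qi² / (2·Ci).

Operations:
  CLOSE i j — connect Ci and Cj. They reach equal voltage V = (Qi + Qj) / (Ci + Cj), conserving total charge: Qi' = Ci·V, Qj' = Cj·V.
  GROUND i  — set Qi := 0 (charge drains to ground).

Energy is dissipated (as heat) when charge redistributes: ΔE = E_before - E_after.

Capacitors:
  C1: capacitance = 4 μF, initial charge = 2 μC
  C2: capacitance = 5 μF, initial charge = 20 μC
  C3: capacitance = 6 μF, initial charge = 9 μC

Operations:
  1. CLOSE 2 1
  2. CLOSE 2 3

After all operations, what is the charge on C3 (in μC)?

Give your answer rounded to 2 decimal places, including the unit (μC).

Answer: 11.58 μC

Derivation:
Initial: C1(4μF, Q=2μC, V=0.50V), C2(5μF, Q=20μC, V=4.00V), C3(6μF, Q=9μC, V=1.50V)
Op 1: CLOSE 2-1: Q_total=22.00, C_total=9.00, V=2.44; Q2=12.22, Q1=9.78; dissipated=13.611
Op 2: CLOSE 2-3: Q_total=21.22, C_total=11.00, V=1.93; Q2=9.65, Q3=11.58; dissipated=1.216
Final charges: Q1=9.78, Q2=9.65, Q3=11.58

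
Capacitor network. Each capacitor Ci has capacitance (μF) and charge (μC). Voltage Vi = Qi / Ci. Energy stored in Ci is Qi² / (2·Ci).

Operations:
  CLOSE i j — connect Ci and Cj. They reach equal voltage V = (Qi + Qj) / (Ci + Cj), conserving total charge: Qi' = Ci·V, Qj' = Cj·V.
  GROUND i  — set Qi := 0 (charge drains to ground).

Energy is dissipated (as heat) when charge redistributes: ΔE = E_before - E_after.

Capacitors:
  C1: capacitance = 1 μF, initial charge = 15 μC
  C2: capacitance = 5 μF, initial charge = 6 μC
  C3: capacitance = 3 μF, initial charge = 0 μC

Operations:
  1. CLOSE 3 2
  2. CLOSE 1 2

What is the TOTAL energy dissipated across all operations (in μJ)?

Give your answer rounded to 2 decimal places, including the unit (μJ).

Initial: C1(1μF, Q=15μC, V=15.00V), C2(5μF, Q=6μC, V=1.20V), C3(3μF, Q=0μC, V=0.00V)
Op 1: CLOSE 3-2: Q_total=6.00, C_total=8.00, V=0.75; Q3=2.25, Q2=3.75; dissipated=1.350
Op 2: CLOSE 1-2: Q_total=18.75, C_total=6.00, V=3.12; Q1=3.12, Q2=15.62; dissipated=84.609
Total dissipated: 85.959 μJ

Answer: 85.96 μJ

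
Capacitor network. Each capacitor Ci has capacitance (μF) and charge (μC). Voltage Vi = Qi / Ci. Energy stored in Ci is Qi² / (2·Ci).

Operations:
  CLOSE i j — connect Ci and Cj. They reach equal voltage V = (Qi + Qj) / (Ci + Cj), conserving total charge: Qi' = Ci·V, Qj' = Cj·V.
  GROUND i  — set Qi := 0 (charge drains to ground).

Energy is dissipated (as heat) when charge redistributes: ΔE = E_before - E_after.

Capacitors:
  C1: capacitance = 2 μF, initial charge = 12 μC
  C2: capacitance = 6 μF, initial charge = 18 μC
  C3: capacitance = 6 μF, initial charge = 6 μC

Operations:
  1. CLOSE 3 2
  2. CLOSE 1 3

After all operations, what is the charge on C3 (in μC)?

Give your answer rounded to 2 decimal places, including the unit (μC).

Initial: C1(2μF, Q=12μC, V=6.00V), C2(6μF, Q=18μC, V=3.00V), C3(6μF, Q=6μC, V=1.00V)
Op 1: CLOSE 3-2: Q_total=24.00, C_total=12.00, V=2.00; Q3=12.00, Q2=12.00; dissipated=6.000
Op 2: CLOSE 1-3: Q_total=24.00, C_total=8.00, V=3.00; Q1=6.00, Q3=18.00; dissipated=12.000
Final charges: Q1=6.00, Q2=12.00, Q3=18.00

Answer: 18.00 μC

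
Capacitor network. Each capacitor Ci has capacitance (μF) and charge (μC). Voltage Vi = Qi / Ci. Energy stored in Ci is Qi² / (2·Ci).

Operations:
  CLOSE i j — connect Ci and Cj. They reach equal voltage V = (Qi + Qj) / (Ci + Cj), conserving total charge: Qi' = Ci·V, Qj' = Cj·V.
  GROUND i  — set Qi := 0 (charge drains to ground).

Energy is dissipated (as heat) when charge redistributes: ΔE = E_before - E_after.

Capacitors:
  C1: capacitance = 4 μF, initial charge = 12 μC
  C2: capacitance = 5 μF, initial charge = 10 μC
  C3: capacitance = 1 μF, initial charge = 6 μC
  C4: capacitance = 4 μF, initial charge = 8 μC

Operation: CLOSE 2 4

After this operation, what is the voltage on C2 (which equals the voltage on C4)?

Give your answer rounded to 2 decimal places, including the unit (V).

Initial: C1(4μF, Q=12μC, V=3.00V), C2(5μF, Q=10μC, V=2.00V), C3(1μF, Q=6μC, V=6.00V), C4(4μF, Q=8μC, V=2.00V)
Op 1: CLOSE 2-4: Q_total=18.00, C_total=9.00, V=2.00; Q2=10.00, Q4=8.00; dissipated=0.000

Answer: 2.00 V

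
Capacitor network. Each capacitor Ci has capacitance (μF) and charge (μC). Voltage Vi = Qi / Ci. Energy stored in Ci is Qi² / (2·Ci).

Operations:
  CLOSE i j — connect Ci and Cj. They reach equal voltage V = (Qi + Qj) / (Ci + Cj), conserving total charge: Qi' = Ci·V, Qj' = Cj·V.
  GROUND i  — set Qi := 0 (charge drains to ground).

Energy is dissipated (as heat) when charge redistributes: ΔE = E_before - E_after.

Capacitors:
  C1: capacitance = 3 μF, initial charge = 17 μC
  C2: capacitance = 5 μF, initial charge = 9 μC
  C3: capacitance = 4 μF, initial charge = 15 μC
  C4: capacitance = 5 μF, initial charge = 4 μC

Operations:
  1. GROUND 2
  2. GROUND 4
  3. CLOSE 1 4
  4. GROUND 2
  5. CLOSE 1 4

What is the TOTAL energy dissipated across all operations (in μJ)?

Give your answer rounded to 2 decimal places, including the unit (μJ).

Answer: 39.80 μJ

Derivation:
Initial: C1(3μF, Q=17μC, V=5.67V), C2(5μF, Q=9μC, V=1.80V), C3(4μF, Q=15μC, V=3.75V), C4(5μF, Q=4μC, V=0.80V)
Op 1: GROUND 2: Q2=0; energy lost=8.100
Op 2: GROUND 4: Q4=0; energy lost=1.600
Op 3: CLOSE 1-4: Q_total=17.00, C_total=8.00, V=2.12; Q1=6.38, Q4=10.62; dissipated=30.104
Op 4: GROUND 2: Q2=0; energy lost=0.000
Op 5: CLOSE 1-4: Q_total=17.00, C_total=8.00, V=2.12; Q1=6.38, Q4=10.62; dissipated=0.000
Total dissipated: 39.804 μJ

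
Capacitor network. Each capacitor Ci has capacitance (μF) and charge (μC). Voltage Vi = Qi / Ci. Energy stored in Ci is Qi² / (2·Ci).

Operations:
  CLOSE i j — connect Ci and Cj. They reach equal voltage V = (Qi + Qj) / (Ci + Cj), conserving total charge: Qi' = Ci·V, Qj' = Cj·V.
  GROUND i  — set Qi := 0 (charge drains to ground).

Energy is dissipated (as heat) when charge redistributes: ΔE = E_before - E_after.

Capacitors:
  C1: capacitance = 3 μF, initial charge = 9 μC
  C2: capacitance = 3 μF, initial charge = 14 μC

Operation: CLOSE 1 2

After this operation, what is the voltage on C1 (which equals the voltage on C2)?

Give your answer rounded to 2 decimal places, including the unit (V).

Initial: C1(3μF, Q=9μC, V=3.00V), C2(3μF, Q=14μC, V=4.67V)
Op 1: CLOSE 1-2: Q_total=23.00, C_total=6.00, V=3.83; Q1=11.50, Q2=11.50; dissipated=2.083

Answer: 3.83 V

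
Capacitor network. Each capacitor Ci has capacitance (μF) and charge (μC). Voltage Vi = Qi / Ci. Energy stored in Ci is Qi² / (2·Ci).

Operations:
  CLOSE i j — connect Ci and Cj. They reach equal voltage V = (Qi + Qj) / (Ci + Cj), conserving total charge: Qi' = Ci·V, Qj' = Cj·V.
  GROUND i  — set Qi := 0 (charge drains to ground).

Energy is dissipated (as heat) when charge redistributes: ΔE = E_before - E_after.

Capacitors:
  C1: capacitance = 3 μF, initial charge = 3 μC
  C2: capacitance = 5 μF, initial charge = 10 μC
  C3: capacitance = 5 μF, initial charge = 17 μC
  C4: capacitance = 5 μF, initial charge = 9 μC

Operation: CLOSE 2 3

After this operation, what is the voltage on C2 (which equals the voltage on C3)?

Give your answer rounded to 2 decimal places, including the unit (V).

Answer: 2.70 V

Derivation:
Initial: C1(3μF, Q=3μC, V=1.00V), C2(5μF, Q=10μC, V=2.00V), C3(5μF, Q=17μC, V=3.40V), C4(5μF, Q=9μC, V=1.80V)
Op 1: CLOSE 2-3: Q_total=27.00, C_total=10.00, V=2.70; Q2=13.50, Q3=13.50; dissipated=2.450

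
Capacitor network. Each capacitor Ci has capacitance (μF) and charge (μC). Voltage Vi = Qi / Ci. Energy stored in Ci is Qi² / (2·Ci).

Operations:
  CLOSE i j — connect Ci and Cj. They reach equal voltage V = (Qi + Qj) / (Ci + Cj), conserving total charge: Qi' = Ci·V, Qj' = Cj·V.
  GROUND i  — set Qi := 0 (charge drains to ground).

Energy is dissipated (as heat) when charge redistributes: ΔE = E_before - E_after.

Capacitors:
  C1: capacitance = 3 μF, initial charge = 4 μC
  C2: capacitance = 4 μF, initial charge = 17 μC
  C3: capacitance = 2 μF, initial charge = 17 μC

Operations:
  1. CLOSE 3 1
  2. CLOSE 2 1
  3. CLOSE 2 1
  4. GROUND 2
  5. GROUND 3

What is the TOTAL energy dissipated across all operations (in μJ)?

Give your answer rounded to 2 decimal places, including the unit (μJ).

Initial: C1(3μF, Q=4μC, V=1.33V), C2(4μF, Q=17μC, V=4.25V), C3(2μF, Q=17μC, V=8.50V)
Op 1: CLOSE 3-1: Q_total=21.00, C_total=5.00, V=4.20; Q3=8.40, Q1=12.60; dissipated=30.817
Op 2: CLOSE 2-1: Q_total=29.60, C_total=7.00, V=4.23; Q2=16.91, Q1=12.69; dissipated=0.002
Op 3: CLOSE 2-1: Q_total=29.60, C_total=7.00, V=4.23; Q2=16.91, Q1=12.69; dissipated=0.000
Op 4: GROUND 2: Q2=0; energy lost=35.762
Op 5: GROUND 3: Q3=0; energy lost=17.640
Total dissipated: 84.220 μJ

Answer: 84.22 μJ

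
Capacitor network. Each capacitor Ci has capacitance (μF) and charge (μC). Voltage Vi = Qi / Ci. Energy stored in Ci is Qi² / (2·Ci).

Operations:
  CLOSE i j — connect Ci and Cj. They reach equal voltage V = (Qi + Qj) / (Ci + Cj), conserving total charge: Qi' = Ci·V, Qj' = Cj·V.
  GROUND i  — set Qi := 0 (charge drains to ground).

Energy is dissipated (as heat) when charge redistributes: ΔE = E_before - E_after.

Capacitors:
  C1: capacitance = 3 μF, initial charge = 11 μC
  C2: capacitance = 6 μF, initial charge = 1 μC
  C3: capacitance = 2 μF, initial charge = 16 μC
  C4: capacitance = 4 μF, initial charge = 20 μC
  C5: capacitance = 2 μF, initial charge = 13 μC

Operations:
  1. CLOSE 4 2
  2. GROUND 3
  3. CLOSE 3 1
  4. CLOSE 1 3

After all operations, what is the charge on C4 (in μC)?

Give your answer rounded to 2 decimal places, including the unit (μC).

Answer: 8.40 μC

Derivation:
Initial: C1(3μF, Q=11μC, V=3.67V), C2(6μF, Q=1μC, V=0.17V), C3(2μF, Q=16μC, V=8.00V), C4(4μF, Q=20μC, V=5.00V), C5(2μF, Q=13μC, V=6.50V)
Op 1: CLOSE 4-2: Q_total=21.00, C_total=10.00, V=2.10; Q4=8.40, Q2=12.60; dissipated=28.033
Op 2: GROUND 3: Q3=0; energy lost=64.000
Op 3: CLOSE 3-1: Q_total=11.00, C_total=5.00, V=2.20; Q3=4.40, Q1=6.60; dissipated=8.067
Op 4: CLOSE 1-3: Q_total=11.00, C_total=5.00, V=2.20; Q1=6.60, Q3=4.40; dissipated=0.000
Final charges: Q1=6.60, Q2=12.60, Q3=4.40, Q4=8.40, Q5=13.00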